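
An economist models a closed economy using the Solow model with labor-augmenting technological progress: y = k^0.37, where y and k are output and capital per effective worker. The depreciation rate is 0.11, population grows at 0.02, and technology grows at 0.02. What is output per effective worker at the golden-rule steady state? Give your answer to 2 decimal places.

Break-even investment rate: n + g + δ = 0.02 + 0.02 + 0.11 = 0.15.
Maximizing c = f(k) − (n+g+δ)·k gives f'(k) = n+g+δ, i.e. 0.37·k^(0.37−1) = 0.15, so k_gold = (0.37/0.15)^(1/0.63) ≈ 4.1918.
Output: y_gold = k_gold^0.37 = 4.1918^0.37 ≈ 1.6994.

y_gold ≈ 1.70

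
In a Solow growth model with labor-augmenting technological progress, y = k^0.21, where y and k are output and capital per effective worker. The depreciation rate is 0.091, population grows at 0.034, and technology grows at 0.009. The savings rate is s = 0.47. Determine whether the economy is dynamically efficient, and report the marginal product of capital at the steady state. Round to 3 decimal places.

The effective depreciation rate is n + g + δ = 0.034 + 0.009 + 0.091 = 0.134.
Steady-state k*: s·k^0.21 = 0.134·k gives k* = (0.47/0.134)^(1/0.79) ≈ 4.8963.
MPK = 0.21·4.8963^(-0.79) ≈ 0.0599.
MPK < n+g+δ = 0.134, so the economy is dynamically inefficient (over-saving).

dynamically inefficient; MPK ≈ 0.060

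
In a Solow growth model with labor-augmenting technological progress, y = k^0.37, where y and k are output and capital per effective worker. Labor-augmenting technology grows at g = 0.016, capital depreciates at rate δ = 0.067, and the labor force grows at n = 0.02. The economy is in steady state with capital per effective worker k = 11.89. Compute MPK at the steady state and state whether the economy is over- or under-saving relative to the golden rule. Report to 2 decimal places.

Break-even investment rate: n + g + δ = 0.02 + 0.016 + 0.067 = 0.103.
MPK = 0.37·k^(0.37−1) = 0.37·11.89^(-0.63) ≈ 0.0778.
MPK < 0.103, so the economy is dynamically inefficient (over-saving).

over-saving; MPK ≈ 0.08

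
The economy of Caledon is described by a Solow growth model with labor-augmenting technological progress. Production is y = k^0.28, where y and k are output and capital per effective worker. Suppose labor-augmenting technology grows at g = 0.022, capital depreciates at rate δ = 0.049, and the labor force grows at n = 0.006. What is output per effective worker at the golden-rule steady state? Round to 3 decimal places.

The effective depreciation rate is n + g + δ = 0.006 + 0.022 + 0.049 = 0.077.
Maximizing c = f(k) − (n+g+δ)·k gives f'(k) = n+g+δ, i.e. 0.28·k^(0.28−1) = 0.077, so k_gold = (0.28/0.077)^(1/0.72) ≈ 6.0076.
Output: y_gold = k_gold^0.28 = 6.0076^0.28 ≈ 1.6521.

y_gold ≈ 1.652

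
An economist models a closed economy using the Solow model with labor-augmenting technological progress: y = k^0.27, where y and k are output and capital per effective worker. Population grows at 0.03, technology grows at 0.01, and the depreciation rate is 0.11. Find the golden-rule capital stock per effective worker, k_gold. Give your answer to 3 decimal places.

k_gold ≈ 2.237

n + g + δ = 0.03 + 0.01 + 0.11 = 0.15.
Golden rule sets MPK = n+g+δ: 0.27·k^(0.27−1) = 0.15, so k_gold = (0.27/0.15)^(1/0.73) ≈ 2.2371.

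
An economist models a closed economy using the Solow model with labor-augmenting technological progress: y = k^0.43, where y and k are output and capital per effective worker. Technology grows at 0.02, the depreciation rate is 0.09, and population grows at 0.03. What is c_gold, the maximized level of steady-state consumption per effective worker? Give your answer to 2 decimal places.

c_gold ≈ 1.33

Break-even investment rate: n + g + δ = 0.03 + 0.02 + 0.09 = 0.14.
Golden rule sets MPK = n+g+δ: 0.43·k^(0.43−1) = 0.14, so k_gold = (0.43/0.14)^(1/0.57) ≈ 7.1612.
y_gold = 7.1612^0.43 ≈ 2.3315.
c_gold = y_gold − (n+g+δ)·k_gold = 2.3315 − 0.14·7.1612 ≈ 1.3290.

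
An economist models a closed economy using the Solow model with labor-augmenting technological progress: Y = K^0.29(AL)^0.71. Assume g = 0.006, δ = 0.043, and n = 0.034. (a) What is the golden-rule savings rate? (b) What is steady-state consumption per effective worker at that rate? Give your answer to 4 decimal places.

The effective depreciation rate is n + g + δ = 0.034 + 0.006 + 0.043 = 0.083.
For Cobb-Douglas, s_gold equals capital's share: s_gold = 0.29.
Golden rule sets MPK = n+g+δ: 0.29·k^(0.29−1) = 0.083, so k_gold = (0.29/0.083)^(1/0.71) ≈ 5.8242.
y_gold = 5.8242^0.29 ≈ 1.6669; c_gold = (1−0.29)·y_gold ≈ 1.1835.

(a) s_gold = 0.2900; (b) c_gold ≈ 1.1835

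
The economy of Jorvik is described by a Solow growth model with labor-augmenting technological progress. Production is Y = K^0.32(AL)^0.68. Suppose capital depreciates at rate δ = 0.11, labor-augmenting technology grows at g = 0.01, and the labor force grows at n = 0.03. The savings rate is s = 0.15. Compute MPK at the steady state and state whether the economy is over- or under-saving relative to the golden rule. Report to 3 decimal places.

under-saving; MPK ≈ 0.320

n + g + δ = 0.03 + 0.01 + 0.11 = 0.15.
Steady-state k*: s·k^0.32 = 0.15·k gives k* = (0.15/0.15)^(1/0.68) ≈ 1.0000.
MPK = 0.32·1.0000^(-0.68) ≈ 0.3200.
MPK > n+g+δ = 0.15, so the economy is dynamically efficient (under-saving).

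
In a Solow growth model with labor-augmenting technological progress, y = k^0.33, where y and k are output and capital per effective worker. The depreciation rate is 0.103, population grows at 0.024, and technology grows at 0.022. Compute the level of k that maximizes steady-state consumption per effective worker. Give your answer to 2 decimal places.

n + g + δ = 0.024 + 0.022 + 0.103 = 0.149.
Setting f'(k) = n+g+δ gives 0.33·k^(0.33−1) = 0.149, hence k_gold = (0.33/0.149)^(1/0.67) ≈ 3.2765.

k_gold ≈ 3.28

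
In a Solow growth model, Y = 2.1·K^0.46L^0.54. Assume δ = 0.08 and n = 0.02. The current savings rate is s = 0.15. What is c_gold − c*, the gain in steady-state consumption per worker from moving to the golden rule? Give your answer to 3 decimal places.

Δc ≈ 3.085

Capital per worker breaks even when investment replaces (n + δ)·k; here n + δ = 0.1.
Current steady state (s = 0.15): k* = (0.15·2.1/0.1)^(1/0.54) ≈ 8.3714, y* = 2.1·8.3714^0.46 ≈ 5.5809, c* = (1−0.15)·5.5809 ≈ 4.7438.
At the golden rule the marginal product of capital equals n+δ: 0.46·2.1·k^(0.46−1) = 0.1. Solving, k_gold = (0.46·2.1/0.1)^(1/0.54) ≈ 66.6855.
y_gold = 2.1·66.6855^0.46 ≈ 14.4969, c_gold = y_gold − 0.1·k_gold ≈ 7.8283.
Gain: Δc = 7.8283 − 4.7438 ≈ 3.0845.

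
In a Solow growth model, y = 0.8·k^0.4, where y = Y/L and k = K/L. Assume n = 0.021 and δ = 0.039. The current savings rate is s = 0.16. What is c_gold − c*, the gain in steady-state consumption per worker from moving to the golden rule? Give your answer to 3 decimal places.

Δc ≈ 0.352

Capital per worker breaks even when investment replaces (n + δ)·k; here n + δ = 0.06.
Current steady state (s = 0.16): k* = (0.16·0.8/0.06)^(1/0.6) ≈ 3.5353, y* = 0.8·3.5353^0.4 ≈ 1.3258, c* = (1−0.16)·1.3258 ≈ 1.1136.
Maximizing c = f(k) − (n+δ)·k gives f'(k) = n+δ, i.e. 0.4·0.8·k^(0.4−1) = 0.06, so k_gold = (0.4·0.8/0.06)^(1/0.6) ≈ 16.2804.
y_gold = 0.8·16.2804^0.4 ≈ 2.4421, c_gold = y_gold − 0.06·k_gold ≈ 1.4652.
Gain: Δc = 1.4652 − 1.1136 ≈ 0.3516.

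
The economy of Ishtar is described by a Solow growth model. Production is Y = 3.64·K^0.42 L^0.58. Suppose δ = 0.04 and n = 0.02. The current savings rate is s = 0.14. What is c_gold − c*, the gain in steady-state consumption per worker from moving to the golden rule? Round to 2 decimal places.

The effective depreciation rate is n + δ = 0.02 + 0.04 = 0.06.
Current steady state (s = 0.14): k* = (0.14·3.64/0.06)^(1/0.58) ≈ 39.9815, y* = 3.64·39.9815^0.42 ≈ 17.1349, c* = (1−0.14)·17.1349 ≈ 14.7360.
Maximizing c = f(k) − (n+δ)·k gives f'(k) = n+δ, i.e. 0.42·3.64·k^(0.42−1) = 0.06, so k_gold = (0.42·3.64/0.06)^(1/0.58) ≈ 265.7552.
y_gold = 3.64·265.7552^0.42 ≈ 37.9650, c_gold = y_gold − 0.06·k_gold ≈ 22.0197.
Gain: Δc = 22.0197 − 14.7360 ≈ 7.2837.

Δc ≈ 7.28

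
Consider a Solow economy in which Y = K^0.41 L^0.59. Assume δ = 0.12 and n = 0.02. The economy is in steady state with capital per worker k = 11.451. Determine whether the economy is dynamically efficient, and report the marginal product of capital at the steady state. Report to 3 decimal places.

The effective depreciation rate is n + δ = 0.02 + 0.12 = 0.14.
MPK = 0.41·k^(0.41−1) = 0.41·11.451^(-0.59) ≈ 0.0973.
MPK < 0.14, so the economy is dynamically inefficient (over-saving).

dynamically inefficient; MPK ≈ 0.097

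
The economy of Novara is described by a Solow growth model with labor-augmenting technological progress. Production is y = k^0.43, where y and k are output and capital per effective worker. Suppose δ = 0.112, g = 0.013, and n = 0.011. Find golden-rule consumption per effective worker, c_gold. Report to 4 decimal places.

n + g + δ = 0.011 + 0.013 + 0.112 = 0.136.
Golden rule sets MPK = n+g+δ: 0.43·k^(0.43−1) = 0.136, so k_gold = (0.43/0.136)^(1/0.57) ≈ 7.5348.
y_gold = 7.5348^0.43 ≈ 2.3831.
c_gold = y_gold − (n+g+δ)·k_gold = 2.3831 − 0.136·7.5348 ≈ 1.3584.

c_gold ≈ 1.3584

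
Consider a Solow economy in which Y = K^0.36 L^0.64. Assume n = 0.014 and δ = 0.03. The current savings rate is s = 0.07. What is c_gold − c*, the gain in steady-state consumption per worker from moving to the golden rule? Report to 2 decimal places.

Δc ≈ 0.88

Capital per worker breaks even when investment replaces (n + δ)·k; here n + δ = 0.044.
Current steady state (s = 0.07): k* = (0.07/0.044)^(1/0.64) ≈ 2.0657, y* = 2.0657^0.36 ≈ 1.2985, c* = (1−0.07)·1.2985 ≈ 1.2076.
Maximizing c = f(k) − (n+δ)·k gives f'(k) = n+δ, i.e. 0.36·k^(0.36−1) = 0.044, so k_gold = (0.36/0.044)^(1/0.64) ≈ 26.6887.
y_gold = 26.6887^0.36 ≈ 3.2620, c_gold = y_gold − 0.044·k_gold ≈ 2.0877.
Gain: Δc = 2.0877 − 1.2076 ≈ 0.8801.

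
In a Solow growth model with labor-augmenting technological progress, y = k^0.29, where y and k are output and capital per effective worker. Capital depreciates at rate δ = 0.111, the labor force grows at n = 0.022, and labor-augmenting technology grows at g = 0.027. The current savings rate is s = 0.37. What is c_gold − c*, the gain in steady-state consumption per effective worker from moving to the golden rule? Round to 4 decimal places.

Δc ≈ 0.0180

Capital per effective worker breaks even when investment replaces (n + g + δ)·k; here n + g + δ = 0.16.
Current steady state (s = 0.37): k* = (0.37/0.16)^(1/0.71) ≈ 3.2568, y* = 3.2568^0.29 ≈ 1.4083, c* = (1−0.37)·1.4083 ≈ 0.8873.
Setting f'(k) = n+g+δ gives 0.29·k^(0.29−1) = 0.16, hence k_gold = (0.29/0.16)^(1/0.71) ≈ 2.3109.
y_gold = 2.3109^0.29 ≈ 1.2750, c_gold = y_gold − 0.16·k_gold ≈ 0.9052.
Gain: Δc = 0.9052 − 0.8873 ≈ 0.0180.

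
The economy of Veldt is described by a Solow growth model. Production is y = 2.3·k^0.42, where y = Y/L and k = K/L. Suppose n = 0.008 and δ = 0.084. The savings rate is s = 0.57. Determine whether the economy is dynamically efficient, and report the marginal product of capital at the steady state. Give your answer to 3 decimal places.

dynamically inefficient; MPK ≈ 0.068

The effective depreciation rate is n + δ = 0.008 + 0.084 = 0.092.
Steady-state k*: s·A·k^0.42 = 0.092·k gives k* = (0.57·2.3/0.092)^(1/0.58) ≈ 97.5744.
MPK = 0.42·2.3·97.5744^(-0.58) ≈ 0.0678.
MPK < n+δ = 0.092, so the economy is dynamically inefficient (over-saving).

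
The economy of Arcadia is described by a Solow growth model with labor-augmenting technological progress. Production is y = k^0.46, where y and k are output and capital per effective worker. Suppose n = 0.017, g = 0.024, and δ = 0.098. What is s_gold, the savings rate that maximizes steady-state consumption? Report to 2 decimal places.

s_gold = 0.46

Break-even investment rate: n + g + δ = 0.017 + 0.024 + 0.098 = 0.139.
At the golden rule MPK = n+g+δ, and in any Cobb-Douglas steady state s = (n+g+δ)·k/y = MPK·k/y = capital's share 0.46.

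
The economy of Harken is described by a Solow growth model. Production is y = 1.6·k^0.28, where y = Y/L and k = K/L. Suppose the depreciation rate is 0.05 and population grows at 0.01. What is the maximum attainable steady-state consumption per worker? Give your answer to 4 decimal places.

Capital per worker breaks even when investment replaces (n + δ)·k; here n + δ = 0.06.
At the golden rule the marginal product of capital equals n+δ: 0.28·1.6·k^(0.28−1) = 0.06. Solving, k_gold = (0.28·1.6/0.06)^(1/0.72) ≈ 16.3183.
y_gold = 1.6·16.3183^0.28 ≈ 3.4968.
c_gold = y_gold − (n+δ)·k_gold = 3.4968 − 0.06·16.3183 ≈ 2.5177.

c_gold ≈ 2.5177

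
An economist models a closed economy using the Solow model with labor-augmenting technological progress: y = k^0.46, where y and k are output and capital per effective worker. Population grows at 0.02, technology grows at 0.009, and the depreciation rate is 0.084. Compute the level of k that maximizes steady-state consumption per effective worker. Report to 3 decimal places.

k_gold ≈ 13.460

n + g + δ = 0.02 + 0.009 + 0.084 = 0.113.
Golden rule sets MPK = n+g+δ: 0.46·k^(0.46−1) = 0.113, so k_gold = (0.46/0.113)^(1/0.54) ≈ 13.4597.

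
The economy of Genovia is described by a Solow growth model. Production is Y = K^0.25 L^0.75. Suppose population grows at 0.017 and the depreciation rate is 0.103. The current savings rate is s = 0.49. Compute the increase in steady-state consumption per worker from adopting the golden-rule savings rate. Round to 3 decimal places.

Capital per worker breaks even when investment replaces (n + δ)·k; here n + δ = 0.12.
Current steady state (s = 0.49): k* = (0.49/0.12)^(1/0.75) ≈ 6.5266, y* = 6.5266^0.25 ≈ 1.5983, c* = (1−0.49)·1.5983 ≈ 0.8152.
Maximizing c = f(k) − (n+δ)·k gives f'(k) = n+δ, i.e. 0.25·k^(0.25−1) = 0.12, so k_gold = (0.25/0.12)^(1/0.75) ≈ 2.6608.
y_gold = 2.6608^0.25 ≈ 1.2772, c_gold = y_gold − 0.12·k_gold ≈ 0.9579.
Gain: Δc = 0.9579 − 0.8152 ≈ 0.1427.

Δc ≈ 0.143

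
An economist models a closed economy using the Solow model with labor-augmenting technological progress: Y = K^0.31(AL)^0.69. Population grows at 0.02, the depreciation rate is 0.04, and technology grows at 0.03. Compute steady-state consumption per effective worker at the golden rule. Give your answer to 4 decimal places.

The effective depreciation rate is n + g + δ = 0.02 + 0.03 + 0.04 = 0.09.
Maximizing c = f(k) − (n+g+δ)·k gives f'(k) = n+g+δ, i.e. 0.31·k^(0.31−1) = 0.09, so k_gold = (0.31/0.09)^(1/0.69) ≈ 6.0039.
y_gold = 6.0039^0.31 ≈ 1.7431.
c_gold = y_gold − (n+g+δ)·k_gold = 1.7431 − 0.09·6.0039 ≈ 1.2027.

c_gold ≈ 1.2027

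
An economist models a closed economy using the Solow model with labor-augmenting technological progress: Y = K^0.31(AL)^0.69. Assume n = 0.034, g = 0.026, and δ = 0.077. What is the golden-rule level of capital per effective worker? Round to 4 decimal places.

Capital per effective worker breaks even when investment replaces (n + g + δ)·k; here n + g + δ = 0.137.
At the golden rule the marginal product of capital equals n+g+δ: 0.31·k^(0.31−1) = 0.137. Solving, k_gold = (0.31/0.137)^(1/0.69) ≈ 3.2657.

k_gold ≈ 3.2657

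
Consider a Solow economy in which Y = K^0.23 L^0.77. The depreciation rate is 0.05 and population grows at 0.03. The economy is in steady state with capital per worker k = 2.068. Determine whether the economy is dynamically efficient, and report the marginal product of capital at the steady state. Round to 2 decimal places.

The effective depreciation rate is n + δ = 0.03 + 0.05 = 0.08.
MPK = 0.23·k^(0.23−1) = 0.23·2.068^(-0.77) ≈ 0.1314.
MPK > 0.08, so the economy is dynamically efficient (under-saving).

dynamically efficient; MPK ≈ 0.13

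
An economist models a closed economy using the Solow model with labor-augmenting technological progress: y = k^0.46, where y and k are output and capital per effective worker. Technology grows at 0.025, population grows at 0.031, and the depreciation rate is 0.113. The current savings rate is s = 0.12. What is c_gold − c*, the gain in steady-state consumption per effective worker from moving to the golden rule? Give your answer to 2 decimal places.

The effective depreciation rate is n + g + δ = 0.031 + 0.025 + 0.113 = 0.169.
Current steady state (s = 0.12): k* = (0.12/0.169)^(1/0.54) ≈ 0.5304, y* = 0.5304^0.46 ≈ 0.7470, c* = (1−0.12)·0.7470 ≈ 0.6574.
Maximizing c = f(k) − (n+g+δ)·k gives f'(k) = n+g+δ, i.e. 0.46·k^(0.46−1) = 0.169, so k_gold = (0.46/0.169)^(1/0.54) ≈ 6.3873.
y_gold = 6.3873^0.46 ≈ 2.3466, c_gold = y_gold − 0.169·k_gold ≈ 1.2672.
Gain: Δc = 1.2672 − 0.6574 ≈ 0.6098.

Δc ≈ 0.61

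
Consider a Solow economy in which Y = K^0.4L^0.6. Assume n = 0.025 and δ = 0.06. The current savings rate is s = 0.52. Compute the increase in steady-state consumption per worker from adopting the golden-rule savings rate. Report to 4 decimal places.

Δc ≈ 0.0793

The effective depreciation rate is n + δ = 0.025 + 0.06 = 0.085.
Current steady state (s = 0.52): k* = (0.52/0.085)^(1/0.6) ≈ 20.4632, y* = 20.4632^0.4 ≈ 3.3449, c* = (1−0.52)·3.3449 ≈ 1.6056.
At the golden rule the marginal product of capital equals n+δ: 0.4·k^(0.4−1) = 0.085. Solving, k_gold = (0.4/0.085)^(1/0.6) ≈ 13.2150.
y_gold = 13.2150^0.4 ≈ 2.8082, c_gold = y_gold − 0.085·k_gold ≈ 1.6849.
Gain: Δc = 1.6849 − 1.6056 ≈ 0.0793.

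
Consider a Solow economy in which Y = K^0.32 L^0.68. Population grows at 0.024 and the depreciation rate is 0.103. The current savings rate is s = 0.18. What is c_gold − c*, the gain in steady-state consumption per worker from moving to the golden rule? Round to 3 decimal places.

Δc ≈ 0.084

Break-even investment rate: n + δ = 0.024 + 0.103 = 0.127.
Current steady state (s = 0.18): k* = (0.18/0.127)^(1/0.68) ≈ 1.6701, y* = 1.6701^0.32 ≈ 1.1784, c* = (1−0.18)·1.1784 ≈ 0.9663.
Golden rule sets MPK = n+δ: 0.32·k^(0.32−1) = 0.127, so k_gold = (0.32/0.127)^(1/0.68) ≈ 3.8924.
y_gold = 3.8924^0.32 ≈ 1.5448, c_gold = y_gold − 0.127·k_gold ≈ 1.0505.
Gain: Δc = 1.0505 − 0.9663 ≈ 0.0842.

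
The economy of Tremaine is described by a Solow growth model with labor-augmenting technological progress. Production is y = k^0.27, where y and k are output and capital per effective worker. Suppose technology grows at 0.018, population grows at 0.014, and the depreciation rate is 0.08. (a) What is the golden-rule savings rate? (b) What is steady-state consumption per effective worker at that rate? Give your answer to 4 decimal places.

(a) s_gold = 0.2700; (b) c_gold ≈ 1.0108

The effective depreciation rate is n + g + δ = 0.014 + 0.018 + 0.08 = 0.112.
For Cobb-Douglas, s_gold equals capital's share: s_gold = 0.27.
At the golden rule the marginal product of capital equals n+g+δ: 0.27·k^(0.27−1) = 0.112. Solving, k_gold = (0.27/0.112)^(1/0.73) ≈ 3.3380.
y_gold = 3.3380^0.27 ≈ 1.3847; c_gold = (1−0.27)·y_gold ≈ 1.0108.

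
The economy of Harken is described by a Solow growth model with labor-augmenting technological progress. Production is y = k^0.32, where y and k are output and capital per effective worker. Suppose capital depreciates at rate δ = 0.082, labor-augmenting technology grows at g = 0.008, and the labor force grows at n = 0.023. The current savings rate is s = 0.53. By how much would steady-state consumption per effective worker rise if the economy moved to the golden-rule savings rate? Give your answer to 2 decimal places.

n + g + δ = 0.023 + 0.008 + 0.082 = 0.113.
Current steady state (s = 0.53): k* = (0.53/0.113)^(1/0.68) ≈ 9.7063, y* = 9.7063^0.32 ≈ 2.0695, c* = (1−0.53)·2.0695 ≈ 0.9726.
Maximizing c = f(k) − (n+g+δ)·k gives f'(k) = n+g+δ, i.e. 0.32·k^(0.32−1) = 0.113, so k_gold = (0.32/0.113)^(1/0.68) ≈ 4.6218.
y_gold = 4.6218^0.32 ≈ 1.6321, c_gold = y_gold − 0.113·k_gold ≈ 1.1098.
Gain: Δc = 1.1098 − 0.9726 ≈ 0.1372.

Δc ≈ 0.14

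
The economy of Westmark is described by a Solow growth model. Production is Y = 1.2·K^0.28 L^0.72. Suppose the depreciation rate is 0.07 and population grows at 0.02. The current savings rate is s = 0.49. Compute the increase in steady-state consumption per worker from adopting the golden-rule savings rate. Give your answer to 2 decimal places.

Break-even investment rate: n + δ = 0.02 + 0.07 = 0.09.
Current steady state (s = 0.49): k* = (0.49·1.2/0.09)^(1/0.72) ≈ 13.5560, y* = 1.2·13.5560^0.28 ≈ 2.4899, c* = (1−0.49)·2.4899 ≈ 1.2698.
At the golden rule the marginal product of capital equals n+δ: 0.28·1.2·k^(0.28−1) = 0.09. Solving, k_gold = (0.28·1.2/0.09)^(1/0.72) ≈ 6.2313.
y_gold = 1.2·6.2313^0.28 ≈ 2.0029, c_gold = y_gold − 0.09·k_gold ≈ 1.4421.
Gain: Δc = 1.4421 − 1.2698 ≈ 0.1723.

Δc ≈ 0.17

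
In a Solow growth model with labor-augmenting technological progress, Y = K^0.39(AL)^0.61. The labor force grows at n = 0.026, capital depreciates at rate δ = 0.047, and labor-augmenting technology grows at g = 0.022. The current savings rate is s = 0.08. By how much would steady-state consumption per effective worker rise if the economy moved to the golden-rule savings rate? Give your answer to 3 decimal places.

The effective depreciation rate is n + g + δ = 0.026 + 0.022 + 0.047 = 0.095.
Current steady state (s = 0.08): k* = (0.08/0.095)^(1/0.61) ≈ 0.7545, y* = 0.7545^0.39 ≈ 0.8959, c* = (1−0.08)·0.8959 ≈ 0.8243.
Setting f'(k) = n+g+δ gives 0.39·k^(0.39−1) = 0.095, hence k_gold = (0.39/0.095)^(1/0.61) ≈ 10.1269.
y_gold = 10.1269^0.39 ≈ 2.4668, c_gold = y_gold − 0.095·k_gold ≈ 1.5048.
Gain: Δc = 1.5048 − 0.8243 ≈ 0.6805.

Δc ≈ 0.680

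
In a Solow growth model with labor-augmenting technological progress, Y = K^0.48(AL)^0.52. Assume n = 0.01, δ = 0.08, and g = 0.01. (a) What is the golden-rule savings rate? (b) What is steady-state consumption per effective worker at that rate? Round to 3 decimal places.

Capital per effective worker breaks even when investment replaces (n + g + δ)·k; here n + g + δ = 0.1.
For Cobb-Douglas, s_gold equals capital's share: s_gold = 0.48.
At the golden rule the marginal product of capital equals n+g+δ: 0.48·k^(0.48−1) = 0.1. Solving, k_gold = (0.48/0.1)^(1/0.52) ≈ 20.4211.
y_gold = 20.4211^0.48 ≈ 4.2544; c_gold = (1−0.48)·y_gold ≈ 2.2123.

(a) s_gold = 0.480; (b) c_gold ≈ 2.212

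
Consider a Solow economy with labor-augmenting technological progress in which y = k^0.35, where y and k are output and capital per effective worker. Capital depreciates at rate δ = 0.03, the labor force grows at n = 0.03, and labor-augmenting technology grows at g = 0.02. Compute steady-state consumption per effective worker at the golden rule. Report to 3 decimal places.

Break-even investment rate: n + g + δ = 0.03 + 0.02 + 0.03 = 0.08.
Setting f'(k) = n+g+δ gives 0.35·k^(0.35−1) = 0.08, hence k_gold = (0.35/0.08)^(1/0.65) ≈ 9.6855.
y_gold = 9.6855^0.35 ≈ 2.2138.
c_gold = y_gold − (n+g+δ)·k_gold = 2.2138 − 0.08·9.6855 ≈ 1.4390.

c_gold ≈ 1.439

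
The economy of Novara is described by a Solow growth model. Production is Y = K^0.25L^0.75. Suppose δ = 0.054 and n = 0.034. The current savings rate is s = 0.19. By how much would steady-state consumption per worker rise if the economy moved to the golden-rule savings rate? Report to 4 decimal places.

Break-even investment rate: n + δ = 0.034 + 0.054 = 0.088.
Current steady state (s = 0.19): k* = (0.19/0.088)^(1/0.75) ≈ 2.7906, y* = 2.7906^0.25 ≈ 1.2925, c* = (1−0.19)·1.2925 ≈ 1.0469.
Maximizing c = f(k) − (n+δ)·k gives f'(k) = n+δ, i.e. 0.25·k^(0.25−1) = 0.088, so k_gold = (0.25/0.088)^(1/0.75) ≈ 4.0236.
y_gold = 4.0236^0.25 ≈ 1.4163, c_gold = y_gold − 0.088·k_gold ≈ 1.0622.
Gain: Δc = 1.0622 − 1.0469 ≈ 0.0153.

Δc ≈ 0.0153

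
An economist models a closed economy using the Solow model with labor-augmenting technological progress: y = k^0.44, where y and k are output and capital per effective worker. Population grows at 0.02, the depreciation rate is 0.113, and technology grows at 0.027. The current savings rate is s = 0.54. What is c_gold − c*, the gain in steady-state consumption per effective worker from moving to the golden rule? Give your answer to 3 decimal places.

n + g + δ = 0.02 + 0.027 + 0.113 = 0.16.
Current steady state (s = 0.54): k* = (0.54/0.16)^(1/0.56) ≈ 8.7770, y* = 8.7770^0.44 ≈ 2.6006, c* = (1−0.54)·2.6006 ≈ 1.1963.
Maximizing c = f(k) − (n+g+δ)·k gives f'(k) = n+g+δ, i.e. 0.44·k^(0.44−1) = 0.16, so k_gold = (0.44/0.16)^(1/0.56) ≈ 6.0887.
y_gold = 6.0887^0.44 ≈ 2.2141, c_gold = y_gold − 0.16·k_gold ≈ 1.2399.
Gain: Δc = 1.2399 − 1.1963 ≈ 0.0436.

Δc ≈ 0.044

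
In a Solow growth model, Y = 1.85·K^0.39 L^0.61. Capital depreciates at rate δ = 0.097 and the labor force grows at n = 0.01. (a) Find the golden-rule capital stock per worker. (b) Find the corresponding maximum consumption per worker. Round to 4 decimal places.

(a) k_gold ≈ 22.8441; (b) c_gold ≈ 3.8232

The effective depreciation rate is n + δ = 0.01 + 0.097 = 0.107.
Golden rule sets MPK = n+δ: 0.39·1.85·k^(0.39−1) = 0.107, so k_gold = (0.39·1.85/0.107)^(1/0.61) ≈ 22.8441.
y_gold = 1.85·22.8441^0.39 ≈ 6.2675; c_gold = y_gold − 0.107·k_gold ≈ 3.8232.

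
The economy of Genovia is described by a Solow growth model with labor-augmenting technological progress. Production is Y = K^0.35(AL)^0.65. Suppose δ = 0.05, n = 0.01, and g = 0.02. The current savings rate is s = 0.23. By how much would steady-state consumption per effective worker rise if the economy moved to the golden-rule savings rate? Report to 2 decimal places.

The effective depreciation rate is n + g + δ = 0.01 + 0.02 + 0.05 = 0.08.
Current steady state (s = 0.23): k* = (0.23/0.08)^(1/0.65) ≈ 5.0769, y* = 5.0769^0.35 ≈ 1.7659, c* = (1−0.23)·1.7659 ≈ 1.3597.
Maximizing c = f(k) − (n+g+δ)·k gives f'(k) = n+g+δ, i.e. 0.35·k^(0.35−1) = 0.08, so k_gold = (0.35/0.08)^(1/0.65) ≈ 9.6855.
y_gold = 9.6855^0.35 ≈ 2.2138, c_gold = y_gold − 0.08·k_gold ≈ 1.4390.
Gain: Δc = 1.4390 − 1.3597 ≈ 0.0793.

Δc ≈ 0.08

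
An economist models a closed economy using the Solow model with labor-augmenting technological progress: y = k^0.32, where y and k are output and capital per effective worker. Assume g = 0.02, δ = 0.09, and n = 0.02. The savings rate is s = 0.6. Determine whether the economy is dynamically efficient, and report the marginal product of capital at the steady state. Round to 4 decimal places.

Break-even investment rate: n + g + δ = 0.02 + 0.02 + 0.09 = 0.13.
Steady-state k*: s·k^0.32 = 0.13·k gives k* = (0.6/0.13)^(1/0.68) ≈ 9.4793.
MPK = 0.32·9.4793^(-0.68) ≈ 0.0693.
MPK < n+g+δ = 0.13, so the economy is dynamically inefficient (over-saving).

dynamically inefficient; MPK ≈ 0.0693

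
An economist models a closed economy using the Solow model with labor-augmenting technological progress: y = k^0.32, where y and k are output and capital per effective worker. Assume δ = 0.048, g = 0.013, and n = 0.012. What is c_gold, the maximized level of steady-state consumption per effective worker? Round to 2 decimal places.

c_gold ≈ 1.36

n + g + δ = 0.012 + 0.013 + 0.048 = 0.073.
At the golden rule the marginal product of capital equals n+g+δ: 0.32·k^(0.32−1) = 0.073. Solving, k_gold = (0.32/0.073)^(1/0.68) ≈ 8.7875.
y_gold = 8.7875^0.32 ≈ 2.0046.
c_gold = y_gold − (n+g+δ)·k_gold = 2.0046 − 0.073·8.7875 ≈ 1.3632.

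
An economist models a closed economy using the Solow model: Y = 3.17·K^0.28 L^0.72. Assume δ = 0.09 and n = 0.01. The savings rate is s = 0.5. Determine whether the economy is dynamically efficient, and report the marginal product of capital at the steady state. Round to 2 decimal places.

n + δ = 0.01 + 0.09 = 0.1.
Steady-state k*: s·A·k^0.28 = 0.1·k gives k* = (0.5·3.17/0.1)^(1/0.72) ≈ 46.4202.
MPK = 0.28·3.17·46.4202^(-0.72) ≈ 0.0560.
MPK < n+δ = 0.1, so the economy is dynamically inefficient (over-saving).

dynamically inefficient; MPK ≈ 0.06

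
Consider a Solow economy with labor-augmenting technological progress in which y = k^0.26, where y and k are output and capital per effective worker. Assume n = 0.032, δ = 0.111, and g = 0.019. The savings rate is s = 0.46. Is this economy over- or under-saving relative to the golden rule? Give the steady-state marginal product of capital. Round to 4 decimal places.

over-saving; MPK ≈ 0.0916

Break-even investment rate: n + g + δ = 0.032 + 0.019 + 0.111 = 0.162.
Steady-state k*: s·k^0.26 = 0.162·k gives k* = (0.46/0.162)^(1/0.74) ≈ 4.0972.
MPK = 0.26·4.0972^(-0.74) ≈ 0.0916.
MPK < n+g+δ = 0.162, so the economy is dynamically inefficient (over-saving).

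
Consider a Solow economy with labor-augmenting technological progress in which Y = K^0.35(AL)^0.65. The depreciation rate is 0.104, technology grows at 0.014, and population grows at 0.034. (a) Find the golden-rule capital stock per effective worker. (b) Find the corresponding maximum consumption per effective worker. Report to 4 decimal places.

n + g + δ = 0.034 + 0.014 + 0.104 = 0.152.
At the golden rule the marginal product of capital equals n+g+δ: 0.35·k^(0.35−1) = 0.152. Solving, k_gold = (0.35/0.152)^(1/0.65) ≈ 3.6080.
y_gold = 3.6080^0.35 ≈ 1.5669; c_gold = y_gold − 0.152·k_gold ≈ 1.0185.

(a) k_gold ≈ 3.6080; (b) c_gold ≈ 1.0185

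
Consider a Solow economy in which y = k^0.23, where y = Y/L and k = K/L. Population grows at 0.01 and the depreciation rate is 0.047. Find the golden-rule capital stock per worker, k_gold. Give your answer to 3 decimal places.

k_gold ≈ 6.121

n + δ = 0.01 + 0.047 = 0.057.
At the golden rule the marginal product of capital equals n+δ: 0.23·k^(0.23−1) = 0.057. Solving, k_gold = (0.23/0.057)^(1/0.77) ≈ 6.1210.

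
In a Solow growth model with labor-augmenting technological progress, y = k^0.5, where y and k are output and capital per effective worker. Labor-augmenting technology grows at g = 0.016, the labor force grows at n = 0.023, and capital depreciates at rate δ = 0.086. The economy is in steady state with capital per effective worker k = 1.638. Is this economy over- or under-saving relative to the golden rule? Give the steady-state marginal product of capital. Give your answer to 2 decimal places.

under-saving; MPK ≈ 0.39

Break-even investment rate: n + g + δ = 0.023 + 0.016 + 0.086 = 0.125.
MPK = 0.5·k^(0.5−1) = 0.5·1.638^(-0.5) ≈ 0.3907.
MPK > 0.125, so the economy is dynamically efficient (under-saving).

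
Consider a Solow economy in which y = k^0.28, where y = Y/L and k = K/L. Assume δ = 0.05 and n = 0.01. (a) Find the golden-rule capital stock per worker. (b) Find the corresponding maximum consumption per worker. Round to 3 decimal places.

Capital per worker breaks even when investment replaces (n + δ)·k; here n + δ = 0.06.
Setting f'(k) = n+δ gives 0.28·k^(0.28−1) = 0.06, hence k_gold = (0.28/0.06)^(1/0.72) ≈ 8.4952.
y_gold = 8.4952^0.28 ≈ 1.8204; c_gold = y_gold − 0.06·k_gold ≈ 1.3107.

(a) k_gold ≈ 8.495; (b) c_gold ≈ 1.311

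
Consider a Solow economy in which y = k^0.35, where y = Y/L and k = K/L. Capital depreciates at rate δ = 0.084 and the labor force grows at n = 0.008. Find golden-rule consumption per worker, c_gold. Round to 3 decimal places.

Capital per worker breaks even when investment replaces (n + δ)·k; here n + δ = 0.092.
Maximizing c = f(k) − (n+δ)·k gives f'(k) = n+δ, i.e. 0.35·k^(0.35−1) = 0.092, so k_gold = (0.35/0.092)^(1/0.65) ≈ 7.8116.
y_gold = 7.8116^0.35 ≈ 2.0533.
c_gold = y_gold − (n+δ)·k_gold = 2.0533 − 0.092·7.8116 ≈ 1.3347.

c_gold ≈ 1.335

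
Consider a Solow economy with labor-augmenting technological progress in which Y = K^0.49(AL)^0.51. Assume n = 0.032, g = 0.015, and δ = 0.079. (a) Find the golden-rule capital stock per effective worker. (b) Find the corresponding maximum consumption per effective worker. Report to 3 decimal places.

Break-even investment rate: n + g + δ = 0.032 + 0.015 + 0.079 = 0.126.
Setting f'(k) = n+g+δ gives 0.49·k^(0.49−1) = 0.126, hence k_gold = (0.49/0.126)^(1/0.51) ≈ 14.3391.
y_gold = 14.3391^0.49 ≈ 3.6872; c_gold = y_gold − 0.126·k_gold ≈ 1.8805.

(a) k_gold ≈ 14.339; (b) c_gold ≈ 1.880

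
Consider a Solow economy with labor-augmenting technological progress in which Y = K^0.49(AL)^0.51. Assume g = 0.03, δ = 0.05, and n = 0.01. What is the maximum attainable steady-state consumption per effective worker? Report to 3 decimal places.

n + g + δ = 0.01 + 0.03 + 0.05 = 0.09.
At the golden rule the marginal product of capital equals n+g+δ: 0.49·k^(0.49−1) = 0.09. Solving, k_gold = (0.49/0.09)^(1/0.51) ≈ 27.7362.
y_gold = 27.7362^0.49 ≈ 5.0944.
c_gold = y_gold − (n+g+δ)·k_gold = 5.0944 − 0.09·27.7362 ≈ 2.5981.

c_gold ≈ 2.598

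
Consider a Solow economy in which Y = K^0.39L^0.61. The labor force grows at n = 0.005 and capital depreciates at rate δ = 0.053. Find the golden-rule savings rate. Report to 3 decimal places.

s_gold = 0.390

The effective depreciation rate is n + δ = 0.005 + 0.053 = 0.058.
At the golden rule MPK = n+δ, and in any Cobb-Douglas steady state s = (n+δ)·k/y = MPK·k/y = capital's share 0.39.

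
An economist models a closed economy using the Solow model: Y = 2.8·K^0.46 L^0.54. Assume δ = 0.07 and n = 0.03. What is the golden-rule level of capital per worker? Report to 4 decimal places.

k_gold ≈ 113.6056

The effective depreciation rate is n + δ = 0.03 + 0.07 = 0.1.
Maximizing c = f(k) − (n+δ)·k gives f'(k) = n+δ, i.e. 0.46·2.8·k^(0.46−1) = 0.1, so k_gold = (0.46·2.8/0.1)^(1/0.54) ≈ 113.6056.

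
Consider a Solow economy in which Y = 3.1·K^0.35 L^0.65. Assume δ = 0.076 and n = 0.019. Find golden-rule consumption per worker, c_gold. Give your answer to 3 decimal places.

c_gold ≈ 7.478

Break-even investment rate: n + δ = 0.019 + 0.076 = 0.095.
Maximizing c = f(k) − (n+δ)·k gives f'(k) = n+δ, i.e. 0.35·3.1·k^(0.35−1) = 0.095, so k_gold = (0.35·3.1/0.095)^(1/0.65) ≈ 42.3877.
y_gold = 3.1·42.3877^0.35 ≈ 11.5052.
c_gold = y_gold − (n+δ)·k_gold = 11.5052 − 0.095·42.3877 ≈ 7.4784.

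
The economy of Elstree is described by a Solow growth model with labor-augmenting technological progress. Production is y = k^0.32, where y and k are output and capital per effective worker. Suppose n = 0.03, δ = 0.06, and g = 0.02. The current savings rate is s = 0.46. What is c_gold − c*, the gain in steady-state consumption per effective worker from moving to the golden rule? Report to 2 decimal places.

n + g + δ = 0.03 + 0.02 + 0.06 = 0.11.
Current steady state (s = 0.46): k* = (0.46/0.11)^(1/0.68) ≈ 8.1992, y* = 8.1992^0.32 ≈ 1.9607, c* = (1−0.46)·1.9607 ≈ 1.0588.
At the golden rule the marginal product of capital equals n+g+δ: 0.32·k^(0.32−1) = 0.11. Solving, k_gold = (0.32/0.11)^(1/0.68) ≈ 4.8083.
y_gold = 4.8083^0.32 ≈ 1.6529, c_gold = y_gold − 0.11·k_gold ≈ 1.1240.
Gain: Δc = 1.1240 − 1.0588 ≈ 0.0652.

Δc ≈ 0.07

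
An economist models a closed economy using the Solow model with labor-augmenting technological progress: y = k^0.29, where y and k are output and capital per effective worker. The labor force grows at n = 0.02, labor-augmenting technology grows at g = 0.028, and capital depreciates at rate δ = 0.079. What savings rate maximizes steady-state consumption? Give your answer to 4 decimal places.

Capital per effective worker breaks even when investment replaces (n + g + δ)·k; here n + g + δ = 0.127.
At the golden rule MPK = n+g+δ, and in any Cobb-Douglas steady state s = (n+g+δ)·k/y = MPK·k/y = capital's share 0.29.

s_gold = 0.2900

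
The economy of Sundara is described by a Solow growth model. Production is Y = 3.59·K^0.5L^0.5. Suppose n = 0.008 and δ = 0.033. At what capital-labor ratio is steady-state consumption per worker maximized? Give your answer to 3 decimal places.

k_gold ≈ 1916.731

The effective depreciation rate is n + δ = 0.008 + 0.033 = 0.041.
At the golden rule the marginal product of capital equals n+δ: 0.5·3.59·k^(0.5−1) = 0.041. Solving, k_gold = (0.5·3.59/0.041)^(1/0.5) ≈ 1916.7311.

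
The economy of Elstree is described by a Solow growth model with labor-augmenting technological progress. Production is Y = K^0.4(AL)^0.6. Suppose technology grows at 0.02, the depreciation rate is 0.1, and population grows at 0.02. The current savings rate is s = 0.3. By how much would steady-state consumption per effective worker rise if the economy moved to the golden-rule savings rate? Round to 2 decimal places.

Δc ≈ 0.04

n + g + δ = 0.02 + 0.02 + 0.1 = 0.14.
Current steady state (s = 0.3): k* = (0.3/0.14)^(1/0.6) ≈ 3.5617, y* = 3.5617^0.4 ≈ 1.6621, c* = (1−0.3)·1.6621 ≈ 1.1635.
At the golden rule the marginal product of capital equals n+g+δ: 0.4·k^(0.4−1) = 0.14. Solving, k_gold = (0.4/0.14)^(1/0.6) ≈ 5.7529.
y_gold = 5.7529^0.4 ≈ 2.0135, c_gold = y_gold − 0.14·k_gold ≈ 1.2081.
Gain: Δc = 1.2081 − 1.1635 ≈ 0.0446.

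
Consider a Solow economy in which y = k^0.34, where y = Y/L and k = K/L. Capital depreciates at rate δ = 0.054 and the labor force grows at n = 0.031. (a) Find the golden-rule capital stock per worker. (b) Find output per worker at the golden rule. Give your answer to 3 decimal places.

The effective depreciation rate is n + δ = 0.031 + 0.054 = 0.085.
Maximizing c = f(k) − (n+δ)·k gives f'(k) = n+δ, i.e. 0.34·k^(0.34−1) = 0.085, so k_gold = (0.34/0.085)^(1/0.66) ≈ 8.1698.
y_gold = 8.1698^0.34 ≈ 2.0425.

(a) k_gold ≈ 8.170; (b) y_gold ≈ 2.042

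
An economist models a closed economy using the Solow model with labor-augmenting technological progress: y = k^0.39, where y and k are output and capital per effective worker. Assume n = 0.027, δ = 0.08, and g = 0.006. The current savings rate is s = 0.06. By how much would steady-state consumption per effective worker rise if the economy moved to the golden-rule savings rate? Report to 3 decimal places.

Capital per effective worker breaks even when investment replaces (n + g + δ)·k; here n + g + δ = 0.113.
Current steady state (s = 0.06): k* = (0.06/0.113)^(1/0.61) ≈ 0.3542, y* = 0.3542^0.39 ≈ 0.6672, c* = (1−0.06)·0.6672 ≈ 0.6271.
Golden rule sets MPK = n+g+δ: 0.39·k^(0.39−1) = 0.113, so k_gold = (0.39/0.113)^(1/0.61) ≈ 7.6198.
y_gold = 7.6198^0.39 ≈ 2.2078, c_gold = y_gold − 0.113·k_gold ≈ 1.3468.
Gain: Δc = 1.3468 − 0.6271 ≈ 0.7196.

Δc ≈ 0.720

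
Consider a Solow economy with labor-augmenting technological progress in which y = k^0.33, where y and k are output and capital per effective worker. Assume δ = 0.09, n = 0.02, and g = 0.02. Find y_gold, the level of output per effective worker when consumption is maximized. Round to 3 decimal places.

y_gold ≈ 1.582

Capital per effective worker breaks even when investment replaces (n + g + δ)·k; here n + g + δ = 0.13.
Setting f'(k) = n+g+δ gives 0.33·k^(0.33−1) = 0.13, hence k_gold = (0.33/0.13)^(1/0.67) ≈ 4.0164.
Output: y_gold = k_gold^0.33 = 4.0164^0.33 ≈ 1.5822.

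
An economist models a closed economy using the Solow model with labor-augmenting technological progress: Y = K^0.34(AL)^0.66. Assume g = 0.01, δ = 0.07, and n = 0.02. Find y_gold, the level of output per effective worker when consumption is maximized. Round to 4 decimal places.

y_gold ≈ 1.8784

Break-even investment rate: n + g + δ = 0.02 + 0.01 + 0.07 = 0.1.
Setting f'(k) = n+g+δ gives 0.34·k^(0.34−1) = 0.1, hence k_gold = (0.34/0.1)^(1/0.66) ≈ 6.3866.
Output: y_gold = k_gold^0.34 = 6.3866^0.34 ≈ 1.8784.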